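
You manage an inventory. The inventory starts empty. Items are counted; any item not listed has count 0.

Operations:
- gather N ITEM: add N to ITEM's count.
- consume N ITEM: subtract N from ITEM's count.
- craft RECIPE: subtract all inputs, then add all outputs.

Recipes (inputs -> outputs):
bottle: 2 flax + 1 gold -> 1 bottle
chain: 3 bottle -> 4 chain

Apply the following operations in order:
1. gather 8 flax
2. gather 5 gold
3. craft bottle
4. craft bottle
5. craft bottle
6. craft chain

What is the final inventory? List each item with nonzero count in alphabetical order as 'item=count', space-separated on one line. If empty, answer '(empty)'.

After 1 (gather 8 flax): flax=8
After 2 (gather 5 gold): flax=8 gold=5
After 3 (craft bottle): bottle=1 flax=6 gold=4
After 4 (craft bottle): bottle=2 flax=4 gold=3
After 5 (craft bottle): bottle=3 flax=2 gold=2
After 6 (craft chain): chain=4 flax=2 gold=2

Answer: chain=4 flax=2 gold=2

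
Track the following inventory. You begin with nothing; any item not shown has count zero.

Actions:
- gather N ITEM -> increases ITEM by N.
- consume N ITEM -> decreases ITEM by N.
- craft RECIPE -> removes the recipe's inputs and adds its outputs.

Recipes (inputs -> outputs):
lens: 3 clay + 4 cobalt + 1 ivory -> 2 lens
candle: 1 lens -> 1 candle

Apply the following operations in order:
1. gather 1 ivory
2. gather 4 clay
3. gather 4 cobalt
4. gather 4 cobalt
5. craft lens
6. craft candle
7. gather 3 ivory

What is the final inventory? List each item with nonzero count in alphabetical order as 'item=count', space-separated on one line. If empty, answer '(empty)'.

After 1 (gather 1 ivory): ivory=1
After 2 (gather 4 clay): clay=4 ivory=1
After 3 (gather 4 cobalt): clay=4 cobalt=4 ivory=1
After 4 (gather 4 cobalt): clay=4 cobalt=8 ivory=1
After 5 (craft lens): clay=1 cobalt=4 lens=2
After 6 (craft candle): candle=1 clay=1 cobalt=4 lens=1
After 7 (gather 3 ivory): candle=1 clay=1 cobalt=4 ivory=3 lens=1

Answer: candle=1 clay=1 cobalt=4 ivory=3 lens=1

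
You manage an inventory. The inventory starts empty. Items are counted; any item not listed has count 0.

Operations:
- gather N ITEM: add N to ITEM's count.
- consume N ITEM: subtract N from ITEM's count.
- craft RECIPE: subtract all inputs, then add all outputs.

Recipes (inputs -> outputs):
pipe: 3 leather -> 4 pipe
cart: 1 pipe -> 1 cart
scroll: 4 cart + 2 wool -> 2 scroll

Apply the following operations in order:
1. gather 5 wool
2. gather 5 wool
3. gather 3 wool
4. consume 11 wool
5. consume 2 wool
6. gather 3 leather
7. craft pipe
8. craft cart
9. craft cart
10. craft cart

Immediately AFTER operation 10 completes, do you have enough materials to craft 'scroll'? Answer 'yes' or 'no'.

Answer: no

Derivation:
After 1 (gather 5 wool): wool=5
After 2 (gather 5 wool): wool=10
After 3 (gather 3 wool): wool=13
After 4 (consume 11 wool): wool=2
After 5 (consume 2 wool): (empty)
After 6 (gather 3 leather): leather=3
After 7 (craft pipe): pipe=4
After 8 (craft cart): cart=1 pipe=3
After 9 (craft cart): cart=2 pipe=2
After 10 (craft cart): cart=3 pipe=1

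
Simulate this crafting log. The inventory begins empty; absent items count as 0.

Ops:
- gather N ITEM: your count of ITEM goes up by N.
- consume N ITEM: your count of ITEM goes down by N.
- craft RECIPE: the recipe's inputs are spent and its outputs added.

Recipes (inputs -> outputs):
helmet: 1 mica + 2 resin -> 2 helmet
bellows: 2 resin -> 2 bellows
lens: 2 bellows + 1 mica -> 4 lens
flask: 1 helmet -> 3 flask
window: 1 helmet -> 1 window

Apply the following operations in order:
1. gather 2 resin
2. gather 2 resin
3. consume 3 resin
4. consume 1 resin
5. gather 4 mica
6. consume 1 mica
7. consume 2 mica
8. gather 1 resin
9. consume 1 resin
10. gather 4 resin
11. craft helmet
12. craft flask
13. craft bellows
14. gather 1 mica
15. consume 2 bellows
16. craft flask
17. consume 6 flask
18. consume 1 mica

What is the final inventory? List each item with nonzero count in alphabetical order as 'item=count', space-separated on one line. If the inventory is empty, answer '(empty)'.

After 1 (gather 2 resin): resin=2
After 2 (gather 2 resin): resin=4
After 3 (consume 3 resin): resin=1
After 4 (consume 1 resin): (empty)
After 5 (gather 4 mica): mica=4
After 6 (consume 1 mica): mica=3
After 7 (consume 2 mica): mica=1
After 8 (gather 1 resin): mica=1 resin=1
After 9 (consume 1 resin): mica=1
After 10 (gather 4 resin): mica=1 resin=4
After 11 (craft helmet): helmet=2 resin=2
After 12 (craft flask): flask=3 helmet=1 resin=2
After 13 (craft bellows): bellows=2 flask=3 helmet=1
After 14 (gather 1 mica): bellows=2 flask=3 helmet=1 mica=1
After 15 (consume 2 bellows): flask=3 helmet=1 mica=1
After 16 (craft flask): flask=6 mica=1
After 17 (consume 6 flask): mica=1
After 18 (consume 1 mica): (empty)

Answer: (empty)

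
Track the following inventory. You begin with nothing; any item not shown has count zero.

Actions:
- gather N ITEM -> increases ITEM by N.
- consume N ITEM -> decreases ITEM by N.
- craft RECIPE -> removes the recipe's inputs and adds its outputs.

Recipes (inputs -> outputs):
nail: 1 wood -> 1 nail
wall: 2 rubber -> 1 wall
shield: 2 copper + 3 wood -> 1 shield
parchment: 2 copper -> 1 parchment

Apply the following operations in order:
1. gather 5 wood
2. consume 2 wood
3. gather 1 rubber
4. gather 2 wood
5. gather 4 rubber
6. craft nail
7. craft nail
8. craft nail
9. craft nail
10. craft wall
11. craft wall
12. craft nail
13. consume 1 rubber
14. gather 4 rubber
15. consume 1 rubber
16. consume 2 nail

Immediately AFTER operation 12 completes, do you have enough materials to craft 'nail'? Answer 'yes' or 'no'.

Answer: no

Derivation:
After 1 (gather 5 wood): wood=5
After 2 (consume 2 wood): wood=3
After 3 (gather 1 rubber): rubber=1 wood=3
After 4 (gather 2 wood): rubber=1 wood=5
After 5 (gather 4 rubber): rubber=5 wood=5
After 6 (craft nail): nail=1 rubber=5 wood=4
After 7 (craft nail): nail=2 rubber=5 wood=3
After 8 (craft nail): nail=3 rubber=5 wood=2
After 9 (craft nail): nail=4 rubber=5 wood=1
After 10 (craft wall): nail=4 rubber=3 wall=1 wood=1
After 11 (craft wall): nail=4 rubber=1 wall=2 wood=1
After 12 (craft nail): nail=5 rubber=1 wall=2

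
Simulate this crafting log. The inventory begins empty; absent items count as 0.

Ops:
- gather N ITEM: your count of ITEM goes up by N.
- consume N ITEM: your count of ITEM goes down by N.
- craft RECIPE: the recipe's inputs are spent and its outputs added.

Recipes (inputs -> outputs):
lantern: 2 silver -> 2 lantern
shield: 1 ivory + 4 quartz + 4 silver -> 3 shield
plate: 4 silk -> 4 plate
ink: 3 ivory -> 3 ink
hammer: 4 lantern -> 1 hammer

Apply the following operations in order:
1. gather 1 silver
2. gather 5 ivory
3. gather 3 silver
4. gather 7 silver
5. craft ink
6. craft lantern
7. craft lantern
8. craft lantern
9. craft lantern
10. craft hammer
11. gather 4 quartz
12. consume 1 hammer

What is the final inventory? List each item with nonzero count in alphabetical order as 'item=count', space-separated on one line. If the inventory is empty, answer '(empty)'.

Answer: ink=3 ivory=2 lantern=4 quartz=4 silver=3

Derivation:
After 1 (gather 1 silver): silver=1
After 2 (gather 5 ivory): ivory=5 silver=1
After 3 (gather 3 silver): ivory=5 silver=4
After 4 (gather 7 silver): ivory=5 silver=11
After 5 (craft ink): ink=3 ivory=2 silver=11
After 6 (craft lantern): ink=3 ivory=2 lantern=2 silver=9
After 7 (craft lantern): ink=3 ivory=2 lantern=4 silver=7
After 8 (craft lantern): ink=3 ivory=2 lantern=6 silver=5
After 9 (craft lantern): ink=3 ivory=2 lantern=8 silver=3
After 10 (craft hammer): hammer=1 ink=3 ivory=2 lantern=4 silver=3
After 11 (gather 4 quartz): hammer=1 ink=3 ivory=2 lantern=4 quartz=4 silver=3
After 12 (consume 1 hammer): ink=3 ivory=2 lantern=4 quartz=4 silver=3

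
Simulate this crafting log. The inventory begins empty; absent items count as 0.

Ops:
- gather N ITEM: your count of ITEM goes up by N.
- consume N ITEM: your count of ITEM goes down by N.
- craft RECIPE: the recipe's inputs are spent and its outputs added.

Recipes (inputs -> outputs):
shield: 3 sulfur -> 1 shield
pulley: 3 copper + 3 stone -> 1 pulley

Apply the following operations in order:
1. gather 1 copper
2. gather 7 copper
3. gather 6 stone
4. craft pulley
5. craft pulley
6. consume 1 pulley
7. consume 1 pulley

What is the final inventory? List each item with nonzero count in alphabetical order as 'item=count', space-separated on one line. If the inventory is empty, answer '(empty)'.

After 1 (gather 1 copper): copper=1
After 2 (gather 7 copper): copper=8
After 3 (gather 6 stone): copper=8 stone=6
After 4 (craft pulley): copper=5 pulley=1 stone=3
After 5 (craft pulley): copper=2 pulley=2
After 6 (consume 1 pulley): copper=2 pulley=1
After 7 (consume 1 pulley): copper=2

Answer: copper=2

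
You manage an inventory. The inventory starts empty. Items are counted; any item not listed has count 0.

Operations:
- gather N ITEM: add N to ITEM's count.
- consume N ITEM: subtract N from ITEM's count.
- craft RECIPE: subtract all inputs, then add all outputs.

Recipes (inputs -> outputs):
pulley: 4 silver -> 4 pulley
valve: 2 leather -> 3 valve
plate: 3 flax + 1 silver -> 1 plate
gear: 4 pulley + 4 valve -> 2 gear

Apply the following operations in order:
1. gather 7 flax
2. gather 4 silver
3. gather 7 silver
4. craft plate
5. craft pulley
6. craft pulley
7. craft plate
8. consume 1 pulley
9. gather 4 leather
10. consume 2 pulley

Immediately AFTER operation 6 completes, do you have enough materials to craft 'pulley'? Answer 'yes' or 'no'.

After 1 (gather 7 flax): flax=7
After 2 (gather 4 silver): flax=7 silver=4
After 3 (gather 7 silver): flax=7 silver=11
After 4 (craft plate): flax=4 plate=1 silver=10
After 5 (craft pulley): flax=4 plate=1 pulley=4 silver=6
After 6 (craft pulley): flax=4 plate=1 pulley=8 silver=2

Answer: no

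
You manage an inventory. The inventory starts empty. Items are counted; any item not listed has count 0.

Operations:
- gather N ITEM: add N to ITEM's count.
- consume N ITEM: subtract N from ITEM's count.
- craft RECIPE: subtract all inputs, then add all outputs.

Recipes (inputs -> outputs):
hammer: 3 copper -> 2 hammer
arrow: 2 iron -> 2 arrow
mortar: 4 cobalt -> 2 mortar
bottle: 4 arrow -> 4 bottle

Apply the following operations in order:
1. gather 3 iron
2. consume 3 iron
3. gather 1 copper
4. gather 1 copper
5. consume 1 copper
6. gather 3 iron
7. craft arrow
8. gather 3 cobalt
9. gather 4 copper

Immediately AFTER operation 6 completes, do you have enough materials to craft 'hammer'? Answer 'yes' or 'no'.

Answer: no

Derivation:
After 1 (gather 3 iron): iron=3
After 2 (consume 3 iron): (empty)
After 3 (gather 1 copper): copper=1
After 4 (gather 1 copper): copper=2
After 5 (consume 1 copper): copper=1
After 6 (gather 3 iron): copper=1 iron=3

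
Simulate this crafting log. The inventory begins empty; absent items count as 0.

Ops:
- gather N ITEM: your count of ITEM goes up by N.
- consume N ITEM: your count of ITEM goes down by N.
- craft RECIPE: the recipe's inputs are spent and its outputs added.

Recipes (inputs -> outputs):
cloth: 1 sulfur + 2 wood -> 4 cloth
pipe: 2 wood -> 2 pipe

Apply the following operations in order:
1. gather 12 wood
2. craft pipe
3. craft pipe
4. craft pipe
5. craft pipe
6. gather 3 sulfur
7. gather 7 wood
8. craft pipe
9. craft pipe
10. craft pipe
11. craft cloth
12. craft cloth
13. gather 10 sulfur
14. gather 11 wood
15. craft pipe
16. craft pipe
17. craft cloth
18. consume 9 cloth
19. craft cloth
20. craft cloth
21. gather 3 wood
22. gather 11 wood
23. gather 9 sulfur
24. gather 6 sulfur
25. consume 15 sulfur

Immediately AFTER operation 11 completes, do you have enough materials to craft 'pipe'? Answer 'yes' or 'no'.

Answer: yes

Derivation:
After 1 (gather 12 wood): wood=12
After 2 (craft pipe): pipe=2 wood=10
After 3 (craft pipe): pipe=4 wood=8
After 4 (craft pipe): pipe=6 wood=6
After 5 (craft pipe): pipe=8 wood=4
After 6 (gather 3 sulfur): pipe=8 sulfur=3 wood=4
After 7 (gather 7 wood): pipe=8 sulfur=3 wood=11
After 8 (craft pipe): pipe=10 sulfur=3 wood=9
After 9 (craft pipe): pipe=12 sulfur=3 wood=7
After 10 (craft pipe): pipe=14 sulfur=3 wood=5
After 11 (craft cloth): cloth=4 pipe=14 sulfur=2 wood=3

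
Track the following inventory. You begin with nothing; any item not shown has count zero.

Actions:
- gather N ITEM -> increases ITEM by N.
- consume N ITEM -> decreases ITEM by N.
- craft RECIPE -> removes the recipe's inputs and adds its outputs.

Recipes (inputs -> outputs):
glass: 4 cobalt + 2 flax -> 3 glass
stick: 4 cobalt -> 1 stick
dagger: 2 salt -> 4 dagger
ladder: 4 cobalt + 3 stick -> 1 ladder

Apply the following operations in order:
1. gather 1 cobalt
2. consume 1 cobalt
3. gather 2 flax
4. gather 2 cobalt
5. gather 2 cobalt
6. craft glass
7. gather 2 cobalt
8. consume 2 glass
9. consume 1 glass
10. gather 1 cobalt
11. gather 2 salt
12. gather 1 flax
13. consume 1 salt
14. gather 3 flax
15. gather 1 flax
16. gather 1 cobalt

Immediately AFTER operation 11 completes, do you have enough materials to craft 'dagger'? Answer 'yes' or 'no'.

Answer: yes

Derivation:
After 1 (gather 1 cobalt): cobalt=1
After 2 (consume 1 cobalt): (empty)
After 3 (gather 2 flax): flax=2
After 4 (gather 2 cobalt): cobalt=2 flax=2
After 5 (gather 2 cobalt): cobalt=4 flax=2
After 6 (craft glass): glass=3
After 7 (gather 2 cobalt): cobalt=2 glass=3
After 8 (consume 2 glass): cobalt=2 glass=1
After 9 (consume 1 glass): cobalt=2
After 10 (gather 1 cobalt): cobalt=3
After 11 (gather 2 salt): cobalt=3 salt=2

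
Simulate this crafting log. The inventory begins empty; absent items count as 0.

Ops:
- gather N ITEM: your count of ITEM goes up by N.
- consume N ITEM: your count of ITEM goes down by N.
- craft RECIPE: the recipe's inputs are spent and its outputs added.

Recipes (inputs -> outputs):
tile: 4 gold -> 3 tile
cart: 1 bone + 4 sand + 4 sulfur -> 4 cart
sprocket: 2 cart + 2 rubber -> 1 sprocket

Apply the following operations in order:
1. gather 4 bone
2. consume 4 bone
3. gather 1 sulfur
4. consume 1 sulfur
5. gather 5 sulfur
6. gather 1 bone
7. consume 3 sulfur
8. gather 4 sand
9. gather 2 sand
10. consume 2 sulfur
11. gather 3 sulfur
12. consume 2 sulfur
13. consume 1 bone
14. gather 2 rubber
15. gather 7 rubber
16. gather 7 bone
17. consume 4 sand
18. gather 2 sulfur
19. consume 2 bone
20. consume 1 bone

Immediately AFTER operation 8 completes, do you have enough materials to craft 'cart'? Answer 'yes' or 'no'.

After 1 (gather 4 bone): bone=4
After 2 (consume 4 bone): (empty)
After 3 (gather 1 sulfur): sulfur=1
After 4 (consume 1 sulfur): (empty)
After 5 (gather 5 sulfur): sulfur=5
After 6 (gather 1 bone): bone=1 sulfur=5
After 7 (consume 3 sulfur): bone=1 sulfur=2
After 8 (gather 4 sand): bone=1 sand=4 sulfur=2

Answer: no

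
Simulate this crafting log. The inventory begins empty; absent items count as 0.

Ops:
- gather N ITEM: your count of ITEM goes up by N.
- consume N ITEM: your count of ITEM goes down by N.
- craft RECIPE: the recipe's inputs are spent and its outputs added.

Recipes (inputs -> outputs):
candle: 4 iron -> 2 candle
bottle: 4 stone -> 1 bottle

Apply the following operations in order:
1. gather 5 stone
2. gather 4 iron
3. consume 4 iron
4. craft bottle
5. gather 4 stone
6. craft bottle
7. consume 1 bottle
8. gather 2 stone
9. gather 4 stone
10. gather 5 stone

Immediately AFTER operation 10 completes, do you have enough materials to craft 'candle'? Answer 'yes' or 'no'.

Answer: no

Derivation:
After 1 (gather 5 stone): stone=5
After 2 (gather 4 iron): iron=4 stone=5
After 3 (consume 4 iron): stone=5
After 4 (craft bottle): bottle=1 stone=1
After 5 (gather 4 stone): bottle=1 stone=5
After 6 (craft bottle): bottle=2 stone=1
After 7 (consume 1 bottle): bottle=1 stone=1
After 8 (gather 2 stone): bottle=1 stone=3
After 9 (gather 4 stone): bottle=1 stone=7
After 10 (gather 5 stone): bottle=1 stone=12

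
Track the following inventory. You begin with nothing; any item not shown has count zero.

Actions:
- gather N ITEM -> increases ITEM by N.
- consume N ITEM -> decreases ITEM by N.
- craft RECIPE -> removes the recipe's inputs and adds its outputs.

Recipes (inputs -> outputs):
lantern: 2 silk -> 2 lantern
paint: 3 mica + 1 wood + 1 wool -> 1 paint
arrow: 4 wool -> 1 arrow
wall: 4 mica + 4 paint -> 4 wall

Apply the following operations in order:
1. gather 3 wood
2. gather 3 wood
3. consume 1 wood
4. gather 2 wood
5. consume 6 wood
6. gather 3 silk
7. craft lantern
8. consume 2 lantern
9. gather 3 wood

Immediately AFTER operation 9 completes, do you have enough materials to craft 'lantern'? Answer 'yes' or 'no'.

Answer: no

Derivation:
After 1 (gather 3 wood): wood=3
After 2 (gather 3 wood): wood=6
After 3 (consume 1 wood): wood=5
After 4 (gather 2 wood): wood=7
After 5 (consume 6 wood): wood=1
After 6 (gather 3 silk): silk=3 wood=1
After 7 (craft lantern): lantern=2 silk=1 wood=1
After 8 (consume 2 lantern): silk=1 wood=1
After 9 (gather 3 wood): silk=1 wood=4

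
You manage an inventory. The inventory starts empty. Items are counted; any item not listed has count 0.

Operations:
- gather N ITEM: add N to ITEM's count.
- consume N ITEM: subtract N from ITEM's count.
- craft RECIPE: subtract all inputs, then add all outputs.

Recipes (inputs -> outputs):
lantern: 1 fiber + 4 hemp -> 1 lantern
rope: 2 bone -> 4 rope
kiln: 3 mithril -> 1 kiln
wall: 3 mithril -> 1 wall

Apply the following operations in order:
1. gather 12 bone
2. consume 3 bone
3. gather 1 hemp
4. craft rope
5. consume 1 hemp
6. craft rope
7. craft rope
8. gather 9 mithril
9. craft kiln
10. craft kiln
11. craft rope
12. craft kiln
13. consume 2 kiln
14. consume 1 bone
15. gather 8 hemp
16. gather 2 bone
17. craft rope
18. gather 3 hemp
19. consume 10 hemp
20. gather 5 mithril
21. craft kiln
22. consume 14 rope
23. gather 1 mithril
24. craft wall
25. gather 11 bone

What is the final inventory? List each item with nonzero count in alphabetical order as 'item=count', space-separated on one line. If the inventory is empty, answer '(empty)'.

After 1 (gather 12 bone): bone=12
After 2 (consume 3 bone): bone=9
After 3 (gather 1 hemp): bone=9 hemp=1
After 4 (craft rope): bone=7 hemp=1 rope=4
After 5 (consume 1 hemp): bone=7 rope=4
After 6 (craft rope): bone=5 rope=8
After 7 (craft rope): bone=3 rope=12
After 8 (gather 9 mithril): bone=3 mithril=9 rope=12
After 9 (craft kiln): bone=3 kiln=1 mithril=6 rope=12
After 10 (craft kiln): bone=3 kiln=2 mithril=3 rope=12
After 11 (craft rope): bone=1 kiln=2 mithril=3 rope=16
After 12 (craft kiln): bone=1 kiln=3 rope=16
After 13 (consume 2 kiln): bone=1 kiln=1 rope=16
After 14 (consume 1 bone): kiln=1 rope=16
After 15 (gather 8 hemp): hemp=8 kiln=1 rope=16
After 16 (gather 2 bone): bone=2 hemp=8 kiln=1 rope=16
After 17 (craft rope): hemp=8 kiln=1 rope=20
After 18 (gather 3 hemp): hemp=11 kiln=1 rope=20
After 19 (consume 10 hemp): hemp=1 kiln=1 rope=20
After 20 (gather 5 mithril): hemp=1 kiln=1 mithril=5 rope=20
After 21 (craft kiln): hemp=1 kiln=2 mithril=2 rope=20
After 22 (consume 14 rope): hemp=1 kiln=2 mithril=2 rope=6
After 23 (gather 1 mithril): hemp=1 kiln=2 mithril=3 rope=6
After 24 (craft wall): hemp=1 kiln=2 rope=6 wall=1
After 25 (gather 11 bone): bone=11 hemp=1 kiln=2 rope=6 wall=1

Answer: bone=11 hemp=1 kiln=2 rope=6 wall=1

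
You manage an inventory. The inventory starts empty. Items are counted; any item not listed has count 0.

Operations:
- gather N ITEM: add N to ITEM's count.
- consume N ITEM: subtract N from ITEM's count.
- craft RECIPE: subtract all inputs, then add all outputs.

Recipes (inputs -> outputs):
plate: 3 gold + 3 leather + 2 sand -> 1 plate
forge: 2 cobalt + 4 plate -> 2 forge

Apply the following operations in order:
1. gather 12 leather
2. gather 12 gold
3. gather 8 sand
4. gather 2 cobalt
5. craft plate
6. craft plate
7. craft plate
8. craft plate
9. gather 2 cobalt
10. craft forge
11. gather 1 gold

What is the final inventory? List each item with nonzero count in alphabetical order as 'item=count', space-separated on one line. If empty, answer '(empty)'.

Answer: cobalt=2 forge=2 gold=1

Derivation:
After 1 (gather 12 leather): leather=12
After 2 (gather 12 gold): gold=12 leather=12
After 3 (gather 8 sand): gold=12 leather=12 sand=8
After 4 (gather 2 cobalt): cobalt=2 gold=12 leather=12 sand=8
After 5 (craft plate): cobalt=2 gold=9 leather=9 plate=1 sand=6
After 6 (craft plate): cobalt=2 gold=6 leather=6 plate=2 sand=4
After 7 (craft plate): cobalt=2 gold=3 leather=3 plate=3 sand=2
After 8 (craft plate): cobalt=2 plate=4
After 9 (gather 2 cobalt): cobalt=4 plate=4
After 10 (craft forge): cobalt=2 forge=2
After 11 (gather 1 gold): cobalt=2 forge=2 gold=1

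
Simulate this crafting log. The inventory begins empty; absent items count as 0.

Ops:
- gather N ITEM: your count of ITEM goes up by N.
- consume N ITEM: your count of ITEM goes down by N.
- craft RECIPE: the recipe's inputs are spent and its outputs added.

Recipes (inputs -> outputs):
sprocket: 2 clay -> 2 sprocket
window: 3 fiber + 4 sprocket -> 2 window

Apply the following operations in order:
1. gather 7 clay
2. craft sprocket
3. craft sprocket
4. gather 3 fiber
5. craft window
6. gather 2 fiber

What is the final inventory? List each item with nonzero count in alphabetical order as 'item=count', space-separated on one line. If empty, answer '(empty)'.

Answer: clay=3 fiber=2 window=2

Derivation:
After 1 (gather 7 clay): clay=7
After 2 (craft sprocket): clay=5 sprocket=2
After 3 (craft sprocket): clay=3 sprocket=4
After 4 (gather 3 fiber): clay=3 fiber=3 sprocket=4
After 5 (craft window): clay=3 window=2
After 6 (gather 2 fiber): clay=3 fiber=2 window=2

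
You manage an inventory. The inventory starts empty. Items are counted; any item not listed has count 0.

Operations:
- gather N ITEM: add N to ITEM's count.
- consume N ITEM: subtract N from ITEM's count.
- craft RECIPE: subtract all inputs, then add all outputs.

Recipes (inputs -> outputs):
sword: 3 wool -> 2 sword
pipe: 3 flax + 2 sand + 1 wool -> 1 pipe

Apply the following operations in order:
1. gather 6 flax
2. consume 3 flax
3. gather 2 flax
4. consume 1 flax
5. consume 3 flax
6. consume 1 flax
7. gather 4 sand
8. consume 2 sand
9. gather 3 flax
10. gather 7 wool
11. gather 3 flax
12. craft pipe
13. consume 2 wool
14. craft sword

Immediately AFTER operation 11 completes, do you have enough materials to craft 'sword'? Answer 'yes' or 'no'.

Answer: yes

Derivation:
After 1 (gather 6 flax): flax=6
After 2 (consume 3 flax): flax=3
After 3 (gather 2 flax): flax=5
After 4 (consume 1 flax): flax=4
After 5 (consume 3 flax): flax=1
After 6 (consume 1 flax): (empty)
After 7 (gather 4 sand): sand=4
After 8 (consume 2 sand): sand=2
After 9 (gather 3 flax): flax=3 sand=2
After 10 (gather 7 wool): flax=3 sand=2 wool=7
After 11 (gather 3 flax): flax=6 sand=2 wool=7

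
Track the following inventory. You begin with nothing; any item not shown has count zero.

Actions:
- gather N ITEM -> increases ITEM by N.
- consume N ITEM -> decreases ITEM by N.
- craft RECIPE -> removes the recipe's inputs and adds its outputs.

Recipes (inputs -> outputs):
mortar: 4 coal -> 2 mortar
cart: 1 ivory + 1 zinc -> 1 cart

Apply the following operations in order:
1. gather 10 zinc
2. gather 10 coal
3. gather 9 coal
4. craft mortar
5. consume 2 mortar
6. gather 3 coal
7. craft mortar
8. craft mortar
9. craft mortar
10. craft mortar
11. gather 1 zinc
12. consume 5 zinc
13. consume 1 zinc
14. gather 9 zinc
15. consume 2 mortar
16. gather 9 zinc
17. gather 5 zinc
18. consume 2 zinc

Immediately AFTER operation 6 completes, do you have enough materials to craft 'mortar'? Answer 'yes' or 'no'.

After 1 (gather 10 zinc): zinc=10
After 2 (gather 10 coal): coal=10 zinc=10
After 3 (gather 9 coal): coal=19 zinc=10
After 4 (craft mortar): coal=15 mortar=2 zinc=10
After 5 (consume 2 mortar): coal=15 zinc=10
After 6 (gather 3 coal): coal=18 zinc=10

Answer: yes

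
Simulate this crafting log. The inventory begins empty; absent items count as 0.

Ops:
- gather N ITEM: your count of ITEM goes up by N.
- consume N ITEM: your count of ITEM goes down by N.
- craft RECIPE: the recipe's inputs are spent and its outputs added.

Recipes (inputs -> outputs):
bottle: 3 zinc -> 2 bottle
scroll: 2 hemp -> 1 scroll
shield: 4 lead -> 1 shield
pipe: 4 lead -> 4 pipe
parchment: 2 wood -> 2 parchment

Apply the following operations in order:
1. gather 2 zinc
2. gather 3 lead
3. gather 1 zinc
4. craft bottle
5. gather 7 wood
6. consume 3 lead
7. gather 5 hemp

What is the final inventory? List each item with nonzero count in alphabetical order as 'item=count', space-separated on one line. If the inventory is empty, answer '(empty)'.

After 1 (gather 2 zinc): zinc=2
After 2 (gather 3 lead): lead=3 zinc=2
After 3 (gather 1 zinc): lead=3 zinc=3
After 4 (craft bottle): bottle=2 lead=3
After 5 (gather 7 wood): bottle=2 lead=3 wood=7
After 6 (consume 3 lead): bottle=2 wood=7
After 7 (gather 5 hemp): bottle=2 hemp=5 wood=7

Answer: bottle=2 hemp=5 wood=7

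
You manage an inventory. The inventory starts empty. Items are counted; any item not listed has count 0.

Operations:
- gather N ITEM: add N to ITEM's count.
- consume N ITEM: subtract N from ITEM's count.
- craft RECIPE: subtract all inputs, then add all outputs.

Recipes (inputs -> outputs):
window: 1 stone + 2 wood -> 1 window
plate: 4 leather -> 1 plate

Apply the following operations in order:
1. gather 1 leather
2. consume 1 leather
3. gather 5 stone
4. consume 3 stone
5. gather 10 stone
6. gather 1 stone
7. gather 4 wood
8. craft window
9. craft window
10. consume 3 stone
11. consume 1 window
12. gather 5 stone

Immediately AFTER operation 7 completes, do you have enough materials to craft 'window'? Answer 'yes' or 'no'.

Answer: yes

Derivation:
After 1 (gather 1 leather): leather=1
After 2 (consume 1 leather): (empty)
After 3 (gather 5 stone): stone=5
After 4 (consume 3 stone): stone=2
After 5 (gather 10 stone): stone=12
After 6 (gather 1 stone): stone=13
After 7 (gather 4 wood): stone=13 wood=4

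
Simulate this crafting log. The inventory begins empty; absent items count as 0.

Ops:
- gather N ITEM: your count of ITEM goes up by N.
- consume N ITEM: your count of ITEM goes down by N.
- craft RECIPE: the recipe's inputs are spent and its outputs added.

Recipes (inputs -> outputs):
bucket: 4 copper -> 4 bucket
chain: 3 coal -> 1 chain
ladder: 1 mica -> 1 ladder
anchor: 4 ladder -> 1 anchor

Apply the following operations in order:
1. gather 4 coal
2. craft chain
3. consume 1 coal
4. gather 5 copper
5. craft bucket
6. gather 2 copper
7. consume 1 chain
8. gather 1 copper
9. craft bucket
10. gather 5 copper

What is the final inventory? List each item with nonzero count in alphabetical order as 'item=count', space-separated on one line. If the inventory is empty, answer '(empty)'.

After 1 (gather 4 coal): coal=4
After 2 (craft chain): chain=1 coal=1
After 3 (consume 1 coal): chain=1
After 4 (gather 5 copper): chain=1 copper=5
After 5 (craft bucket): bucket=4 chain=1 copper=1
After 6 (gather 2 copper): bucket=4 chain=1 copper=3
After 7 (consume 1 chain): bucket=4 copper=3
After 8 (gather 1 copper): bucket=4 copper=4
After 9 (craft bucket): bucket=8
After 10 (gather 5 copper): bucket=8 copper=5

Answer: bucket=8 copper=5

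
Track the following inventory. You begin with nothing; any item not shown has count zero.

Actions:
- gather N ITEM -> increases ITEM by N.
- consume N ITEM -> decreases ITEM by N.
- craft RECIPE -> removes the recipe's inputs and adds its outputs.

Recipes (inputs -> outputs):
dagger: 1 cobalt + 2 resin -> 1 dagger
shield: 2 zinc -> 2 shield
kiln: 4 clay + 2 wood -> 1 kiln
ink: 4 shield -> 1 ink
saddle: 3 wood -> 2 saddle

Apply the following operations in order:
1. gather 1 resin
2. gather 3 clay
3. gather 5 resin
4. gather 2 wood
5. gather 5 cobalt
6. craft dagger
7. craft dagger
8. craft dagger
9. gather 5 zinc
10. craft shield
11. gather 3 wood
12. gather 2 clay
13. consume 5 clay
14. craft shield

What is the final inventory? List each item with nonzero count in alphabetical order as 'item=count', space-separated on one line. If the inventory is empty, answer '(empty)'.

Answer: cobalt=2 dagger=3 shield=4 wood=5 zinc=1

Derivation:
After 1 (gather 1 resin): resin=1
After 2 (gather 3 clay): clay=3 resin=1
After 3 (gather 5 resin): clay=3 resin=6
After 4 (gather 2 wood): clay=3 resin=6 wood=2
After 5 (gather 5 cobalt): clay=3 cobalt=5 resin=6 wood=2
After 6 (craft dagger): clay=3 cobalt=4 dagger=1 resin=4 wood=2
After 7 (craft dagger): clay=3 cobalt=3 dagger=2 resin=2 wood=2
After 8 (craft dagger): clay=3 cobalt=2 dagger=3 wood=2
After 9 (gather 5 zinc): clay=3 cobalt=2 dagger=3 wood=2 zinc=5
After 10 (craft shield): clay=3 cobalt=2 dagger=3 shield=2 wood=2 zinc=3
After 11 (gather 3 wood): clay=3 cobalt=2 dagger=3 shield=2 wood=5 zinc=3
After 12 (gather 2 clay): clay=5 cobalt=2 dagger=3 shield=2 wood=5 zinc=3
After 13 (consume 5 clay): cobalt=2 dagger=3 shield=2 wood=5 zinc=3
After 14 (craft shield): cobalt=2 dagger=3 shield=4 wood=5 zinc=1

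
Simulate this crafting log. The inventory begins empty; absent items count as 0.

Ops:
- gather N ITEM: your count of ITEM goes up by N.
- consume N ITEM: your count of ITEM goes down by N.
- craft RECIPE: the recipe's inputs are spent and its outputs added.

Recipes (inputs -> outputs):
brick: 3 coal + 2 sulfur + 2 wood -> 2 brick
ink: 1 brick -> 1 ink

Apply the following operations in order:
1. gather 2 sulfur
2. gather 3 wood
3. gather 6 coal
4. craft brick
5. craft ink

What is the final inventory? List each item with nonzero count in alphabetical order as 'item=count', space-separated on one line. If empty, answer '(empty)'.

Answer: brick=1 coal=3 ink=1 wood=1

Derivation:
After 1 (gather 2 sulfur): sulfur=2
After 2 (gather 3 wood): sulfur=2 wood=3
After 3 (gather 6 coal): coal=6 sulfur=2 wood=3
After 4 (craft brick): brick=2 coal=3 wood=1
After 5 (craft ink): brick=1 coal=3 ink=1 wood=1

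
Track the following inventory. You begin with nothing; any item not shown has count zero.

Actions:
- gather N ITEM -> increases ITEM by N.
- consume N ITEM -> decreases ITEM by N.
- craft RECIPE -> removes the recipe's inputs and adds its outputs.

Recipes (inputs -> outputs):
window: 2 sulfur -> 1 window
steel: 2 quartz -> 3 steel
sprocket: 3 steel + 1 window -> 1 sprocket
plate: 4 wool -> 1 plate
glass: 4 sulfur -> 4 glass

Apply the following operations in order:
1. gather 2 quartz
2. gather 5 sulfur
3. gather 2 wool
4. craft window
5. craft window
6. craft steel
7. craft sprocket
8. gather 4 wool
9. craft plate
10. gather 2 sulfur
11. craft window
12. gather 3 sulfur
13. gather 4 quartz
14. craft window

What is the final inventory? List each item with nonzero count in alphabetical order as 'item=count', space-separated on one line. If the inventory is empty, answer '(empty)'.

After 1 (gather 2 quartz): quartz=2
After 2 (gather 5 sulfur): quartz=2 sulfur=5
After 3 (gather 2 wool): quartz=2 sulfur=5 wool=2
After 4 (craft window): quartz=2 sulfur=3 window=1 wool=2
After 5 (craft window): quartz=2 sulfur=1 window=2 wool=2
After 6 (craft steel): steel=3 sulfur=1 window=2 wool=2
After 7 (craft sprocket): sprocket=1 sulfur=1 window=1 wool=2
After 8 (gather 4 wool): sprocket=1 sulfur=1 window=1 wool=6
After 9 (craft plate): plate=1 sprocket=1 sulfur=1 window=1 wool=2
After 10 (gather 2 sulfur): plate=1 sprocket=1 sulfur=3 window=1 wool=2
After 11 (craft window): plate=1 sprocket=1 sulfur=1 window=2 wool=2
After 12 (gather 3 sulfur): plate=1 sprocket=1 sulfur=4 window=2 wool=2
After 13 (gather 4 quartz): plate=1 quartz=4 sprocket=1 sulfur=4 window=2 wool=2
After 14 (craft window): plate=1 quartz=4 sprocket=1 sulfur=2 window=3 wool=2

Answer: plate=1 quartz=4 sprocket=1 sulfur=2 window=3 wool=2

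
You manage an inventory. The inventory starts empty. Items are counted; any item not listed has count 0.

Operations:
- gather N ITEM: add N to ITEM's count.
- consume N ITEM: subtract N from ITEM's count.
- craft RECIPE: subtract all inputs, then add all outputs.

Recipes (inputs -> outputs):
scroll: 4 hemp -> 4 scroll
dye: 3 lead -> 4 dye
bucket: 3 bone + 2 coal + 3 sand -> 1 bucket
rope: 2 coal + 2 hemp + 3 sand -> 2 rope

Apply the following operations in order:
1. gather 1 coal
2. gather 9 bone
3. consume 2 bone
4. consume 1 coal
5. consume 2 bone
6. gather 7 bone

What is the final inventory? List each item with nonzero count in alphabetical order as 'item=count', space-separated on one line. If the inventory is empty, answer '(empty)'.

Answer: bone=12

Derivation:
After 1 (gather 1 coal): coal=1
After 2 (gather 9 bone): bone=9 coal=1
After 3 (consume 2 bone): bone=7 coal=1
After 4 (consume 1 coal): bone=7
After 5 (consume 2 bone): bone=5
After 6 (gather 7 bone): bone=12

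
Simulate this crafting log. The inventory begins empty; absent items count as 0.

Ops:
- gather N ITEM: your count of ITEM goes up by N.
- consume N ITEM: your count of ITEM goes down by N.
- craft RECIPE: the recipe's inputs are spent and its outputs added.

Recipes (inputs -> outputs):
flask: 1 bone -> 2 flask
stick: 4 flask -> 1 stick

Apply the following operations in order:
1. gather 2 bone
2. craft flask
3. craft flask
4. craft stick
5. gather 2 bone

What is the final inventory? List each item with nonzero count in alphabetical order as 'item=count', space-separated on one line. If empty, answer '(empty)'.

After 1 (gather 2 bone): bone=2
After 2 (craft flask): bone=1 flask=2
After 3 (craft flask): flask=4
After 4 (craft stick): stick=1
After 5 (gather 2 bone): bone=2 stick=1

Answer: bone=2 stick=1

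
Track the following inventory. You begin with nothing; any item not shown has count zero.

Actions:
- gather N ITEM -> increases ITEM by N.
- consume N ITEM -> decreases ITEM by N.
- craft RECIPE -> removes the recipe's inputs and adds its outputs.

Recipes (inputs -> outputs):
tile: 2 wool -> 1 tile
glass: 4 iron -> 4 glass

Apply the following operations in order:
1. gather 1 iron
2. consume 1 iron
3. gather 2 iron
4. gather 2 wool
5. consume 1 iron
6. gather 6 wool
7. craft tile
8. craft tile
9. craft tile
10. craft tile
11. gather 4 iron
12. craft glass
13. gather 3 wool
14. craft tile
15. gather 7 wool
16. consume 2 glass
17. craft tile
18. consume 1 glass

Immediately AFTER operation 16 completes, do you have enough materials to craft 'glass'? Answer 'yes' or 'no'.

After 1 (gather 1 iron): iron=1
After 2 (consume 1 iron): (empty)
After 3 (gather 2 iron): iron=2
After 4 (gather 2 wool): iron=2 wool=2
After 5 (consume 1 iron): iron=1 wool=2
After 6 (gather 6 wool): iron=1 wool=8
After 7 (craft tile): iron=1 tile=1 wool=6
After 8 (craft tile): iron=1 tile=2 wool=4
After 9 (craft tile): iron=1 tile=3 wool=2
After 10 (craft tile): iron=1 tile=4
After 11 (gather 4 iron): iron=5 tile=4
After 12 (craft glass): glass=4 iron=1 tile=4
After 13 (gather 3 wool): glass=4 iron=1 tile=4 wool=3
After 14 (craft tile): glass=4 iron=1 tile=5 wool=1
After 15 (gather 7 wool): glass=4 iron=1 tile=5 wool=8
After 16 (consume 2 glass): glass=2 iron=1 tile=5 wool=8

Answer: no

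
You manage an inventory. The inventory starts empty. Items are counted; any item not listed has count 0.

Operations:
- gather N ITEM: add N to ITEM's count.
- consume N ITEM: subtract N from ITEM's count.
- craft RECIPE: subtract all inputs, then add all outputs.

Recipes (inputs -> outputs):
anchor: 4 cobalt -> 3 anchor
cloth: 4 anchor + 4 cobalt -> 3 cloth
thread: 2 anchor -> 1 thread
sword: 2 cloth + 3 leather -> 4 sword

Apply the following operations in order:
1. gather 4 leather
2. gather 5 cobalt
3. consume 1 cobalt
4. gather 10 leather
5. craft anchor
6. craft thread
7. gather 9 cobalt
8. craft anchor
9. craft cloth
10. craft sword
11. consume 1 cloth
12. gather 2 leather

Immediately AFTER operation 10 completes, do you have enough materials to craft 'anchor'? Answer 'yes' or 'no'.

After 1 (gather 4 leather): leather=4
After 2 (gather 5 cobalt): cobalt=5 leather=4
After 3 (consume 1 cobalt): cobalt=4 leather=4
After 4 (gather 10 leather): cobalt=4 leather=14
After 5 (craft anchor): anchor=3 leather=14
After 6 (craft thread): anchor=1 leather=14 thread=1
After 7 (gather 9 cobalt): anchor=1 cobalt=9 leather=14 thread=1
After 8 (craft anchor): anchor=4 cobalt=5 leather=14 thread=1
After 9 (craft cloth): cloth=3 cobalt=1 leather=14 thread=1
After 10 (craft sword): cloth=1 cobalt=1 leather=11 sword=4 thread=1

Answer: no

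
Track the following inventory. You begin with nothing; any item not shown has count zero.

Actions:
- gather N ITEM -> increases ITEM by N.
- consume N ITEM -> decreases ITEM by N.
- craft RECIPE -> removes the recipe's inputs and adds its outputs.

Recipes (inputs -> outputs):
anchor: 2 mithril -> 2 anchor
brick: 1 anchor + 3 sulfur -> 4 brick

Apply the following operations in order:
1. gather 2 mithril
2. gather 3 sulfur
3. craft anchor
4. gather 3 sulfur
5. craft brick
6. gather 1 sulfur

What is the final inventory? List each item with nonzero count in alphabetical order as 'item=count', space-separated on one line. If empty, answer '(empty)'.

Answer: anchor=1 brick=4 sulfur=4

Derivation:
After 1 (gather 2 mithril): mithril=2
After 2 (gather 3 sulfur): mithril=2 sulfur=3
After 3 (craft anchor): anchor=2 sulfur=3
After 4 (gather 3 sulfur): anchor=2 sulfur=6
After 5 (craft brick): anchor=1 brick=4 sulfur=3
After 6 (gather 1 sulfur): anchor=1 brick=4 sulfur=4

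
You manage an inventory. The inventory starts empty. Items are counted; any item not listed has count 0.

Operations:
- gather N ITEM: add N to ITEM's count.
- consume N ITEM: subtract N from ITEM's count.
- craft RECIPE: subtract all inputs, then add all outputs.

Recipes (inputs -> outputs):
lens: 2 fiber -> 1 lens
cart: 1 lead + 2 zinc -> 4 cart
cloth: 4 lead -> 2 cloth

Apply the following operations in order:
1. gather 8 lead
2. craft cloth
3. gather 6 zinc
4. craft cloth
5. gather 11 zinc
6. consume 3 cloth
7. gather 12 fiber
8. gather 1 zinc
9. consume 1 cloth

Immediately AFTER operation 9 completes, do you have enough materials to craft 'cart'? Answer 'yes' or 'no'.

Answer: no

Derivation:
After 1 (gather 8 lead): lead=8
After 2 (craft cloth): cloth=2 lead=4
After 3 (gather 6 zinc): cloth=2 lead=4 zinc=6
After 4 (craft cloth): cloth=4 zinc=6
After 5 (gather 11 zinc): cloth=4 zinc=17
After 6 (consume 3 cloth): cloth=1 zinc=17
After 7 (gather 12 fiber): cloth=1 fiber=12 zinc=17
After 8 (gather 1 zinc): cloth=1 fiber=12 zinc=18
After 9 (consume 1 cloth): fiber=12 zinc=18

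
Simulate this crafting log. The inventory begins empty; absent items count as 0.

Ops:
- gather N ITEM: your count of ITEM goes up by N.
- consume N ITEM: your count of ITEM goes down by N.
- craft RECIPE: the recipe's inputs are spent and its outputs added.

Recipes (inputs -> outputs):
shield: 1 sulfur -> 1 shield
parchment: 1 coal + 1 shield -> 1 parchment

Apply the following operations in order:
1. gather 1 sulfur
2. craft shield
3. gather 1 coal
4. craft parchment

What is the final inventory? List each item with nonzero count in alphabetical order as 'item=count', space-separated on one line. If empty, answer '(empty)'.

After 1 (gather 1 sulfur): sulfur=1
After 2 (craft shield): shield=1
After 3 (gather 1 coal): coal=1 shield=1
After 4 (craft parchment): parchment=1

Answer: parchment=1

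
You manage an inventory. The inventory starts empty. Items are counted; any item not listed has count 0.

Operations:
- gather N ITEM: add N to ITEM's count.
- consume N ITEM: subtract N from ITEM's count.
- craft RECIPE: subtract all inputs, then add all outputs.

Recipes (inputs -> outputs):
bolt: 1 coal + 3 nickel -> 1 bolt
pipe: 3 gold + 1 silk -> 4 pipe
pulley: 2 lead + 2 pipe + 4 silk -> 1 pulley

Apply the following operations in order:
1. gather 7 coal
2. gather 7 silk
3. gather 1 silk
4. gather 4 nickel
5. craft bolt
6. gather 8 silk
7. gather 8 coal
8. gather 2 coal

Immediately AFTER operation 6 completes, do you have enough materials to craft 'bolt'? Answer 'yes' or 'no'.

After 1 (gather 7 coal): coal=7
After 2 (gather 7 silk): coal=7 silk=7
After 3 (gather 1 silk): coal=7 silk=8
After 4 (gather 4 nickel): coal=7 nickel=4 silk=8
After 5 (craft bolt): bolt=1 coal=6 nickel=1 silk=8
After 6 (gather 8 silk): bolt=1 coal=6 nickel=1 silk=16

Answer: no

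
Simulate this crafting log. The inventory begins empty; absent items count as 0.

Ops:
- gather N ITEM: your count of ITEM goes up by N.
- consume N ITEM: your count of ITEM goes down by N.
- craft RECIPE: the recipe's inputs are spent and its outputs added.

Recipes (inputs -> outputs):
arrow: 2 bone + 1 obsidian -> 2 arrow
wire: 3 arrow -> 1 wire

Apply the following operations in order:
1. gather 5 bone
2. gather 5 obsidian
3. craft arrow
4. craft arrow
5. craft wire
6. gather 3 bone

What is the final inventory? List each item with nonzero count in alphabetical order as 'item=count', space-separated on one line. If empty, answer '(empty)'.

Answer: arrow=1 bone=4 obsidian=3 wire=1

Derivation:
After 1 (gather 5 bone): bone=5
After 2 (gather 5 obsidian): bone=5 obsidian=5
After 3 (craft arrow): arrow=2 bone=3 obsidian=4
After 4 (craft arrow): arrow=4 bone=1 obsidian=3
After 5 (craft wire): arrow=1 bone=1 obsidian=3 wire=1
After 6 (gather 3 bone): arrow=1 bone=4 obsidian=3 wire=1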